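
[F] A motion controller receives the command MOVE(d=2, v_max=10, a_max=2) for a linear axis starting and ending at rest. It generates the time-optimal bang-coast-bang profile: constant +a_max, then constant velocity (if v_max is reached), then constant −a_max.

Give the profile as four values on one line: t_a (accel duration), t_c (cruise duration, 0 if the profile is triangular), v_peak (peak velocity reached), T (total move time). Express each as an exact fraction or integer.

t_a=1 t_c=0 v_peak=2 T=2

v_max²/a_max = 10²/2 = 50
2 < 50 so t_c = 0
v_peak = √(2·2) = √4 = 2
t_a = 2/2 = 1; t_c = 0
T = 2·1 = 2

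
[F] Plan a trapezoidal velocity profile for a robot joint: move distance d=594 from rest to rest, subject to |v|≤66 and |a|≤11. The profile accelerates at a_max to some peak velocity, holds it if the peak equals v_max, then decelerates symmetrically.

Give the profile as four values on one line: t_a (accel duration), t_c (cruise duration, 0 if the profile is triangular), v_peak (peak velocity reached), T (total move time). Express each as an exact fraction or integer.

v_max²/a_max = 66²/11 = 396
594 ≥ 396 → trapezoidal
t_a = 66/11 = 6; v_peak = 66
d_cruise = 594 − 396 = 198; t_c = 198/66 = 3
T = 2·6 + 3 = 15

t_a=6 t_c=3 v_peak=66 T=15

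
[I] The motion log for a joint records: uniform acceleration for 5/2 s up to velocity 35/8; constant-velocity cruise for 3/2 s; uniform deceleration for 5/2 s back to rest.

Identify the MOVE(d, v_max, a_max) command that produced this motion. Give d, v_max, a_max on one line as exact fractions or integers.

d=35/2 v_max=35/8 a_max=7/4

a_max = (35/8)/(5/2) = 7/4
d_a = ½·35/8·5/2 = 175/32; d_c = 35/8·3/2 = 105/16
d = 2·175/32 + 105/16 = 35/2
t_c = 3/2 > 0 ⇒ limit active, v_max = 35/8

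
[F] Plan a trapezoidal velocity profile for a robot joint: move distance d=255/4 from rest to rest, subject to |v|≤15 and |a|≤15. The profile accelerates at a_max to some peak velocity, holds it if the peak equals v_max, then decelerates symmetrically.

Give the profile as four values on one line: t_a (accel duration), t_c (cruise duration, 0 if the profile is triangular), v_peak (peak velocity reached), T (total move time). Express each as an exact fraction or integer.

v_max²/a_max = 15²/15 = 15
255/4 ≥ 15 → trapezoidal
t_a = 15/15 = 1; v_peak = 15
d_cruise = 255/4 − 15 = 195/4; t_c = (195/4)/15 = 13/4
T = 2·1 + 13/4 = 21/4

t_a=1 t_c=13/4 v_peak=15 T=21/4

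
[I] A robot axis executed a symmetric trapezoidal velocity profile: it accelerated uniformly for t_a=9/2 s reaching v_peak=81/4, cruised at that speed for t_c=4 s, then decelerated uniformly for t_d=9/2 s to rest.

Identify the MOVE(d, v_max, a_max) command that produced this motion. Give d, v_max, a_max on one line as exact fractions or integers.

a_max = (81/4)/(9/2) = 9/2
d_a = ½·81/4·9/2 = 729/16; d_c = 81/4·4 = 81
d = 2·729/16 + 81 = 1377/8
t_c = 4 > 0 so v_max = 81/4

d=1377/8 v_max=81/4 a_max=9/2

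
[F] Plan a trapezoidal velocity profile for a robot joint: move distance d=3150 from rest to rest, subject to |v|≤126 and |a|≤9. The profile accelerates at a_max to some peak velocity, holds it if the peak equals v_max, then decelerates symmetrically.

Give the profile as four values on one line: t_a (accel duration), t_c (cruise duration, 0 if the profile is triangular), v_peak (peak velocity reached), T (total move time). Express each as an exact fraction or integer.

t_a=14 t_c=11 v_peak=126 T=39

(v_max)²/a_max = 126²/9 = 1764
3150 ≥ 1764 → trapezoidal
t_a = 126/9 = 14; v_peak = 126
d_cruise = 3150 − 1764 = 1386; t_c = 1386/126 = 11
T = 2·14 + 11 = 39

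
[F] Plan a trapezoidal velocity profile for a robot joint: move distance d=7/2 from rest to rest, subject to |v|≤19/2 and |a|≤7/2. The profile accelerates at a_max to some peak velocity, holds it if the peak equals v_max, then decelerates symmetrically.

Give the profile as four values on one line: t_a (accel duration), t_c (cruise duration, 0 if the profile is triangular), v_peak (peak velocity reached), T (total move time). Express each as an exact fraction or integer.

t_a=1 t_c=0 v_peak=7/2 T=2

vₘ²/aₘ = (19/2)²/(7/2) = 361/14
7/2 < 361/14 ⇒ no cruise
v_peak = √(7/2·7/2) = √(49/4) = 7/2
t_a = (7/2)/(7/2) = 1; t_c = 0
T = 2·1 = 2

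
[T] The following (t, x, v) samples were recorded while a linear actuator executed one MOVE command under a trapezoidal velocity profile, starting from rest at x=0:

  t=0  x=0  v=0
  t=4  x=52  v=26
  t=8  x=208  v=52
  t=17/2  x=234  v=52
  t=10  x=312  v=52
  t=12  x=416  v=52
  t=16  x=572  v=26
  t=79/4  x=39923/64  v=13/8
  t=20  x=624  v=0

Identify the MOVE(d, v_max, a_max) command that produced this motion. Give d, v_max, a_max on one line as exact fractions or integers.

d=624 v_max=52 a_max=13/2

final state: t=20, x=624, v=0 → d = 624
a_max = (26−0)/(4−0) = 13/2
max v = 52 over t∈[8,12] → v_max = 52
check: 52·(8+4) = 624 ✓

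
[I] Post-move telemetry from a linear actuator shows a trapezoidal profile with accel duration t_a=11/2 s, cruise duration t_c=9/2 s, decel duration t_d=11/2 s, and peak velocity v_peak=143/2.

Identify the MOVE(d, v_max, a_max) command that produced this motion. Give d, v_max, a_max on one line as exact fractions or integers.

d=715 v_max=143/2 a_max=13

a_max = (143/2)/(11/2) = 13
d_a = ½·143/2·11/2 = 1573/8; d_c = 143/2·9/2 = 1287/4
d = 2·1573/8 + 1287/4 = 715
t_c = 9/2 > 0 → v_max = v_peak = 143/2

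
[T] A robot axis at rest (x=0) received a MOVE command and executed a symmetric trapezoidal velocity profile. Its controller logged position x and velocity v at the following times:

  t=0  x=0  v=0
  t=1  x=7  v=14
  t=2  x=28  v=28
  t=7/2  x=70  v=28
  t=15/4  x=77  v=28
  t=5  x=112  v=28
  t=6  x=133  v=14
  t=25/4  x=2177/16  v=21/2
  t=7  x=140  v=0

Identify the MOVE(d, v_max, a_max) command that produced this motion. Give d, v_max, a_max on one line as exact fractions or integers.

d=140 v_max=28 a_max=14

final state: t=7, x=140, v=0 → d = 140
a_max = (14−0)/(1−0) = 14
max v = 28 over t∈[2,5] → v_max = 28
check: 28·(2+3) = 140 ✓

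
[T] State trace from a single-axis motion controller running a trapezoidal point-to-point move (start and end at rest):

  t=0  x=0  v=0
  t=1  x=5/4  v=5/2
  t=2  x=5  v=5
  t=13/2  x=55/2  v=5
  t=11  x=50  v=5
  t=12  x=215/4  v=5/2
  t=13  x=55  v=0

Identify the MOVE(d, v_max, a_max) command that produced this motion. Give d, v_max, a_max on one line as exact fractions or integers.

final state: t=13, x=55, v=0 → d = 55
a_max = (5/2−0)/(1−0) = 5/2
max v = 5 over t∈[2,11] → v_max = 5
check: 5·(2+9) = 55 ✓

d=55 v_max=5 a_max=5/2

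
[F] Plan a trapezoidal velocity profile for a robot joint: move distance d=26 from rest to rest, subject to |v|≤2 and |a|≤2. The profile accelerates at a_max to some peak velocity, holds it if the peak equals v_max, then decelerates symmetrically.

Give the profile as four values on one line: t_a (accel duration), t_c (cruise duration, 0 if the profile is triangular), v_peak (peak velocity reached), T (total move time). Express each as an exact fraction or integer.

t_a=1 t_c=12 v_peak=2 T=14

v_max²/a_max = 2²/2 = 2
26 ≥ 2 → trapezoidal
t_a = 2/2 = 1; v_peak = 2
d_cruise = 26 − 2 = 24; t_c = 24/2 = 12
T = 2·1 + 12 = 14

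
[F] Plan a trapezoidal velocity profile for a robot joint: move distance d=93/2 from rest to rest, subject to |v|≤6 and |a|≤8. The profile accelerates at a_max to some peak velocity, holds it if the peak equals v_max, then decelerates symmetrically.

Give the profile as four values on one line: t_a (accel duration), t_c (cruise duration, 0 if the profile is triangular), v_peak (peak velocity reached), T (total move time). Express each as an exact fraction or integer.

(v_max)²/a_max = 6²/8 = 9/2
93/2 ≥ 9/2 so v_max reached
t_a = 6/8 = 3/4; v_peak = 6
d_cruise = 93/2 − 9/2 = 42; t_c = 42/6 = 7
T = 2·3/4 + 7 = 17/2

t_a=3/4 t_c=7 v_peak=6 T=17/2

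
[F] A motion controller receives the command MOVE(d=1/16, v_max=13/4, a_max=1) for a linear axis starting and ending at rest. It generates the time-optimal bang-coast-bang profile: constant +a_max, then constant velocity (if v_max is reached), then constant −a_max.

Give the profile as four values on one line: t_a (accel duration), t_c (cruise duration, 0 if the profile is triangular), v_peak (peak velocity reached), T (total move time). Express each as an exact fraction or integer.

vₘ²/aₘ = (13/4)²/1 = 169/16
1/16 < 169/16 → triangular
v_peak = √(1/16·1) = √(1/16) = 1/4
t_a = (1/4)/1 = 1/4; t_c = 0
T = 2·1/4 = 1/2

t_a=1/4 t_c=0 v_peak=1/4 T=1/2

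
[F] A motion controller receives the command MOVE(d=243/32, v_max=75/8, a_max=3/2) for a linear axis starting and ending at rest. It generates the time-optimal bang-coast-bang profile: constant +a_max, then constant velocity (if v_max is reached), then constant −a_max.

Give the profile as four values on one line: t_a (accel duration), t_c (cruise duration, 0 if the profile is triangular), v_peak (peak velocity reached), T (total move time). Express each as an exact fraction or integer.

t_a=9/4 t_c=0 v_peak=27/8 T=9/2

v_max²/a_max = (75/8)²/(3/2) = 1875/32
243/32 < 1875/32 → triangular
v_peak = √(243/32·3/2) = √(729/64) = 27/8
t_a = (27/8)/(3/2) = 9/4; t_c = 0
T = 2·9/4 = 9/2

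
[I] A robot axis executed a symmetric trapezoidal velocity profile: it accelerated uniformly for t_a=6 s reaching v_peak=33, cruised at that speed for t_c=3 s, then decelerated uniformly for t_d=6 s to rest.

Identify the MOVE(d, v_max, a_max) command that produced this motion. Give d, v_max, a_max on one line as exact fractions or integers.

d=297 v_max=33 a_max=11/2

a_max = 33/6 = 11/2
d_a = ½·33·6 = 99; d_c = 33·3 = 99
d = 2·99 + 99 = 297
t_c = 3 > 0 ⇒ limit active, v_max = 33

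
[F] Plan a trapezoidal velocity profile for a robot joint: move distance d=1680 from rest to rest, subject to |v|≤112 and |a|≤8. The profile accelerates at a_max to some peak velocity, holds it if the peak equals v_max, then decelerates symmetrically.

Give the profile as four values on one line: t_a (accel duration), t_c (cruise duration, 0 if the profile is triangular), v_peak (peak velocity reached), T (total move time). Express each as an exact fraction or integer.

vₘ²/aₘ = 112²/8 = 1568
1680 ≥ 1568 ⇒ cruise phase
t_a = 112/8 = 14; v_peak = 112
d_cruise = 1680 − 1568 = 112; t_c = 112/112 = 1
T = 2·14 + 1 = 29

t_a=14 t_c=1 v_peak=112 T=29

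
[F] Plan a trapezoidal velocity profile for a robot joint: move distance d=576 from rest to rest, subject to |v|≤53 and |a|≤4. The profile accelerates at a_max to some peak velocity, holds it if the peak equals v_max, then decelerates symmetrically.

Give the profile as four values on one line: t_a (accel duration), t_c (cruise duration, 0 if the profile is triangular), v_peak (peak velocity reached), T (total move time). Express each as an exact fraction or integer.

v_max²/a_max = 53²/4 = 2809/4
576 < 2809/4 → triangular
v_peak = √(576·4) = √2304 = 48
t_a = 48/4 = 12; t_c = 0
T = 2·12 = 24

t_a=12 t_c=0 v_peak=48 T=24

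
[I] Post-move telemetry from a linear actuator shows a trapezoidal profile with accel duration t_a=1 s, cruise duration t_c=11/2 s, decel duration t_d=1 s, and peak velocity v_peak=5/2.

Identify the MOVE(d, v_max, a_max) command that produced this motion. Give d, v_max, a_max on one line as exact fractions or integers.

d=65/4 v_max=5/2 a_max=5/2

a_max = (5/2)/1 = 5/2
d_a = ½·5/2·1 = 5/4; d_c = 5/2·11/2 = 55/4
d = 2·5/4 + 55/4 = 65/4
t_c = 11/2 > 0 ⇒ limit active, v_max = 5/2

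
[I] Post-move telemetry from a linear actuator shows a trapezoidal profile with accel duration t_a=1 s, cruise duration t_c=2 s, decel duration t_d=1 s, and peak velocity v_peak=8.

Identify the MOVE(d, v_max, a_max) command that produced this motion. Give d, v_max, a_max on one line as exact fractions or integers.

a_max = 8/1 = 8
d_a = ½·8·1 = 4; d_c = 8·2 = 16
d = 2·4 + 16 = 24
t_c = 2 > 0 → v_max = v_peak = 8

d=24 v_max=8 a_max=8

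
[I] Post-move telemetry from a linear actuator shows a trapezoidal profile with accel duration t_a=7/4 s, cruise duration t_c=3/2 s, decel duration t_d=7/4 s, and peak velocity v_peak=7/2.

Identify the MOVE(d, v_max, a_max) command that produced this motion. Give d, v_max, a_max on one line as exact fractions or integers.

a_max = (7/2)/(7/4) = 2
d_a = ½·7/2·7/4 = 49/16; d_c = 7/2·3/2 = 21/4
d = 2·49/16 + 21/4 = 91/8
t_c = 3/2 > 0 so v_max = 7/2

d=91/8 v_max=7/2 a_max=2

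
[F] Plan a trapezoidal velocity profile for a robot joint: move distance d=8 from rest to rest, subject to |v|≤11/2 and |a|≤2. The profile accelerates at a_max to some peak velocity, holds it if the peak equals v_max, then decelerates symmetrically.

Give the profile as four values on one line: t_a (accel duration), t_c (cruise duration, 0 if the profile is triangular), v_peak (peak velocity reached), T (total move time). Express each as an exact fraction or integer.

(v_max)²/a_max = (11/2)²/2 = 121/8
8 < 121/8 so t_c = 0
v_peak = √(8·2) = √16 = 4
t_a = 4/2 = 2; t_c = 0
T = 2·2 = 4

t_a=2 t_c=0 v_peak=4 T=4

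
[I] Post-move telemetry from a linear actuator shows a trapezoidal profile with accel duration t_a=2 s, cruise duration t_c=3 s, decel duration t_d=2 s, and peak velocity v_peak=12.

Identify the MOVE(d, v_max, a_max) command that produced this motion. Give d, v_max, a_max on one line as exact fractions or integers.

d=60 v_max=12 a_max=6

a_max = 12/2 = 6
d_a = ½·12·2 = 12; d_c = 12·3 = 36
d = 2·12 + 36 = 60
t_c = 3 > 0 so v_max = 12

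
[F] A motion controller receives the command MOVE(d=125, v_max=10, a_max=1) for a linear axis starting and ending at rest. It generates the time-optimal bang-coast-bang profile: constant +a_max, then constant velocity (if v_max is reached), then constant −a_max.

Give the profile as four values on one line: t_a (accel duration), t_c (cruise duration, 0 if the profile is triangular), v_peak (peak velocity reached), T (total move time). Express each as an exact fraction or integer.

v_max²/a_max = 10²/1 = 100
125 ≥ 100 so v_max reached
t_a = 10/1 = 10; v_peak = 10
d_cruise = 125 − 100 = 25; t_c = 25/10 = 5/2
T = 2·10 + 5/2 = 45/2

t_a=10 t_c=5/2 v_peak=10 T=45/2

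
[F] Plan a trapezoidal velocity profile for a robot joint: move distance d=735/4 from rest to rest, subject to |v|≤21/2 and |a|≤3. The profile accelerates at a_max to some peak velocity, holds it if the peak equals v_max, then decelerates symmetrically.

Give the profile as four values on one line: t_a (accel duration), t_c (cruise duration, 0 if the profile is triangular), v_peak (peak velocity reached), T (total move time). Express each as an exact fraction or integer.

(v_max)²/a_max = (21/2)²/3 = 147/4
735/4 ≥ 147/4 ⇒ cruise phase
t_a = (21/2)/3 = 7/2; v_peak = 21/2
d_cruise = 735/4 − 147/4 = 147; t_c = 147/(21/2) = 14
T = 2·7/2 + 14 = 21

t_a=7/2 t_c=14 v_peak=21/2 T=21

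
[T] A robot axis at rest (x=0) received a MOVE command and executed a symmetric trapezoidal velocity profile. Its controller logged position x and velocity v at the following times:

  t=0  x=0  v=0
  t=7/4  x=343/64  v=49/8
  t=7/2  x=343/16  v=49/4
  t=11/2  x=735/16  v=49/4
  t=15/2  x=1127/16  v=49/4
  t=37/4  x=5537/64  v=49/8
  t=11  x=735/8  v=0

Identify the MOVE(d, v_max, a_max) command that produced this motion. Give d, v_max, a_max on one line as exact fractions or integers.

final state: t=11, x=735/8, v=0 → d = 735/8
a_max = (49/8−0)/(7/4−0) = 7/2
max v = 49/4 over t∈[7/2,15/2] → v_max = 49/4
check: 49/4·(7/2+4) = 735/8 ✓

d=735/8 v_max=49/4 a_max=7/2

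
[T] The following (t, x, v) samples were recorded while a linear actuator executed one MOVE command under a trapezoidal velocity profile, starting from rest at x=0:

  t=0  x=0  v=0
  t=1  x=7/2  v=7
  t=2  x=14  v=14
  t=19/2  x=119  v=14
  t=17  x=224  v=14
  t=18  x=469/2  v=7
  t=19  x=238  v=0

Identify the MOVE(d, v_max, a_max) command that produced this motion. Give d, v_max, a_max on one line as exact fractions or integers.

d=238 v_max=14 a_max=7

final state: t=19, x=238, v=0 → d = 238
a_max = (7−0)/(1−0) = 7
max v = 14 over t∈[2,17] → v_max = 14
check: 14·(2+15) = 238 ✓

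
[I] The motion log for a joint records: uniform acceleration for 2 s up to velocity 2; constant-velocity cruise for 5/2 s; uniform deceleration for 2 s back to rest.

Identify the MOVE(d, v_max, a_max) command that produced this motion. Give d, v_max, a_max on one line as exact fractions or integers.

a_max = 2/2 = 1
d_a = ½·2·2 = 2; d_c = 2·5/2 = 5
d = 2·2 + 5 = 9
t_c = 5/2 > 0 ⇒ limit active, v_max = 2

d=9 v_max=2 a_max=1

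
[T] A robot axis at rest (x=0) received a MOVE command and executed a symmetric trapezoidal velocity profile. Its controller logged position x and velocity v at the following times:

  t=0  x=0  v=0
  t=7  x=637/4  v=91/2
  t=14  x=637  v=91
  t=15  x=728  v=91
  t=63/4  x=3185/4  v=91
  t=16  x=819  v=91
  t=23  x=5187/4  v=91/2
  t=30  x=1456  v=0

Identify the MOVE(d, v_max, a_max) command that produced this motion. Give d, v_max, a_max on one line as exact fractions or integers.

d=1456 v_max=91 a_max=13/2

final state: t=30, x=1456, v=0 → d = 1456
a_max = (91/2−0)/(7−0) = 13/2
max v = 91 over t∈[14,16] → v_max = 91
check: 91·(14+2) = 1456 ✓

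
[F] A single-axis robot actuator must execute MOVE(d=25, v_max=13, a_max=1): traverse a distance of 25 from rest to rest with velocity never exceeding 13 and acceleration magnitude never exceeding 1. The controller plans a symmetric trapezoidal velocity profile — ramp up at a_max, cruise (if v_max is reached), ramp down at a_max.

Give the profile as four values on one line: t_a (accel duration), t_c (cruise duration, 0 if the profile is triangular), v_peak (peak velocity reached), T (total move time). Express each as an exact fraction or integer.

v_max²/a_max = 13²/1 = 169
25 < 169 ⇒ no cruise
v_peak = √(25·1) = √25 = 5
t_a = 5/1 = 5; t_c = 0
T = 2·5 = 10

t_a=5 t_c=0 v_peak=5 T=10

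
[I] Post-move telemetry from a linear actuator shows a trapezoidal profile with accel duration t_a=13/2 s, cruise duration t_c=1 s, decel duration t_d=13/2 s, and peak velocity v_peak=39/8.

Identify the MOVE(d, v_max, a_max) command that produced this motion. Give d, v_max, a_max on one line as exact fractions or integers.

a_max = (39/8)/(13/2) = 3/4
d_a = ½·39/8·13/2 = 507/32; d_c = 39/8·1 = 39/8
d = 2·507/32 + 39/8 = 585/16
t_c = 1 > 0 so v_max = 39/8

d=585/16 v_max=39/8 a_max=3/4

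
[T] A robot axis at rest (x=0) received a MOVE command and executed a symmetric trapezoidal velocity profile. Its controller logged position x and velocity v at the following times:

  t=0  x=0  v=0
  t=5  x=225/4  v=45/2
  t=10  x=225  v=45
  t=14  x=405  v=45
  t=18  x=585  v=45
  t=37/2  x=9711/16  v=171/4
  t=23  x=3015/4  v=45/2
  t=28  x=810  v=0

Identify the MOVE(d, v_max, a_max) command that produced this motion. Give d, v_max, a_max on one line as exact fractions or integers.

d=810 v_max=45 a_max=9/2

final state: t=28, x=810, v=0 → d = 810
a_max = (45/2−0)/(5−0) = 9/2
max v = 45 over t∈[10,18] → v_max = 45
check: 45·(10+8) = 810 ✓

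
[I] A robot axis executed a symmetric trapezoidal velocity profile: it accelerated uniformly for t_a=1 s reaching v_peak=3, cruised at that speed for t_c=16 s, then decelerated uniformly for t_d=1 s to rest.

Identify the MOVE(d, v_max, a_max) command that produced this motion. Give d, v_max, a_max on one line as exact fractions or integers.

d=51 v_max=3 a_max=3

a_max = 3/1 = 3
d_a = ½·3·1 = 3/2; d_c = 3·16 = 48
d = 2·3/2 + 48 = 51
t_c = 16 > 0 so v_max = 3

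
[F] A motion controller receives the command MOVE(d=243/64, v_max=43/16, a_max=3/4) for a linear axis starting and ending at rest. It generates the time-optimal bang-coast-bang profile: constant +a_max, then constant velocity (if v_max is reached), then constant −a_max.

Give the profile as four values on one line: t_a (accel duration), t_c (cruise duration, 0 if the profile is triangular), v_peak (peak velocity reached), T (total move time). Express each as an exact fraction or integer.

v_max²/a_max = (43/16)²/(3/4) = 1849/192
243/64 < 1849/192 ⇒ no cruise
v_peak = √(243/64·3/4) = √(729/256) = 27/16
t_a = (27/16)/(3/4) = 9/4; t_c = 0
T = 2·9/4 = 9/2

t_a=9/4 t_c=0 v_peak=27/16 T=9/2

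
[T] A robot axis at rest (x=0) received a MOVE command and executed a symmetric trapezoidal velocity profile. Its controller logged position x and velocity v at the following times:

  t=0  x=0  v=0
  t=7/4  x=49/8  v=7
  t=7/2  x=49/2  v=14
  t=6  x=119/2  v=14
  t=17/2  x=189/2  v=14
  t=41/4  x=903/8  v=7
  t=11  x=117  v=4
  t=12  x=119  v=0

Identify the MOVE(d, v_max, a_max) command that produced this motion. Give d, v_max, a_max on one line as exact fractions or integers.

final state: t=12, x=119, v=0 → d = 119
a_max = (7−0)/(7/4−0) = 4
max v = 14 over t∈[7/2,17/2] → v_max = 14
check: 14·(7/2+5) = 119 ✓

d=119 v_max=14 a_max=4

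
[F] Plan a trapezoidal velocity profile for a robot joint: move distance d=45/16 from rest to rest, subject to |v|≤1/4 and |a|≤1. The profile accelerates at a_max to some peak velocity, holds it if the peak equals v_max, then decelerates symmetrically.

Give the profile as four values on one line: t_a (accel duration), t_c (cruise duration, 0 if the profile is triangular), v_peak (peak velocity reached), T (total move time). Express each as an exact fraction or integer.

t_a=1/4 t_c=11 v_peak=1/4 T=23/2

(v_max)²/a_max = (1/4)²/1 = 1/16
45/16 ≥ 1/16 ⇒ cruise phase
t_a = (1/4)/1 = 1/4; v_peak = 1/4
d_cruise = 45/16 − 1/16 = 11/4; t_c = (11/4)/(1/4) = 11
T = 2·1/4 + 11 = 23/2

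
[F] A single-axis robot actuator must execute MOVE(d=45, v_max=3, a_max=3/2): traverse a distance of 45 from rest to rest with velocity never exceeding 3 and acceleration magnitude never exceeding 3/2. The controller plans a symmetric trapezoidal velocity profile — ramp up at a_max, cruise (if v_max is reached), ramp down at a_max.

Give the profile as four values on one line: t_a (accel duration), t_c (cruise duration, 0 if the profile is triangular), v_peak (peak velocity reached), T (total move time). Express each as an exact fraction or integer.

t_a=2 t_c=13 v_peak=3 T=17

(v_max)²/a_max = 3²/(3/2) = 6
45 ≥ 6 ⇒ cruise phase
t_a = 3/(3/2) = 2; v_peak = 3
d_cruise = 45 − 6 = 39; t_c = 39/3 = 13
T = 2·2 + 13 = 17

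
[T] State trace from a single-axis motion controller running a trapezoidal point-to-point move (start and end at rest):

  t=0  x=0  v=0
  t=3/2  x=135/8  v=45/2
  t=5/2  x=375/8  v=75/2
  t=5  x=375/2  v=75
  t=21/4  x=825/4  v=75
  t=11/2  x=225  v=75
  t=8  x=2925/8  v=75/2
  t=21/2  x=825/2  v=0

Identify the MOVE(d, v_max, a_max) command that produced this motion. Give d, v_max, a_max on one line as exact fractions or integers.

final state: t=21/2, x=825/2, v=0 → d = 825/2
a_max = (45/2−0)/(3/2−0) = 15
max v = 75 over t∈[5,11/2] → v_max = 75
check: 75·(5+1/2) = 825/2 ✓

d=825/2 v_max=75 a_max=15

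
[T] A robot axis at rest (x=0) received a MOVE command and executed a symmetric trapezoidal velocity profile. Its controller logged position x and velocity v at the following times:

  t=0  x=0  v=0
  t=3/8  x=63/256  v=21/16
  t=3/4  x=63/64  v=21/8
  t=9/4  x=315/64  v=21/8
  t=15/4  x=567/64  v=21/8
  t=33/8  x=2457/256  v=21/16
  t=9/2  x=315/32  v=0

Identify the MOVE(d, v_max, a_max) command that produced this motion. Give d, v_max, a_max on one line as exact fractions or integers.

d=315/32 v_max=21/8 a_max=7/2

final state: t=9/2, x=315/32, v=0 → d = 315/32
a_max = (21/16−0)/(3/8−0) = 7/2
max v = 21/8 over t∈[3/4,15/4] → v_max = 21/8
check: 21/8·(3/4+3) = 315/32 ✓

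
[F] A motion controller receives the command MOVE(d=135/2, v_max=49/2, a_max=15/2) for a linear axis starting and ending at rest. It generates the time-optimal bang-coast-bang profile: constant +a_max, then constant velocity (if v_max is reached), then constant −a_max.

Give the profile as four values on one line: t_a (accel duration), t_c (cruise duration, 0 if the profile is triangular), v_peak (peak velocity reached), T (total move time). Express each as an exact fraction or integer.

v_max²/a_max = (49/2)²/(15/2) = 2401/30
135/2 < 2401/30 ⇒ no cruise
v_peak = √(135/2·15/2) = √(2025/4) = 45/2
t_a = (45/2)/(15/2) = 3; t_c = 0
T = 2·3 = 6

t_a=3 t_c=0 v_peak=45/2 T=6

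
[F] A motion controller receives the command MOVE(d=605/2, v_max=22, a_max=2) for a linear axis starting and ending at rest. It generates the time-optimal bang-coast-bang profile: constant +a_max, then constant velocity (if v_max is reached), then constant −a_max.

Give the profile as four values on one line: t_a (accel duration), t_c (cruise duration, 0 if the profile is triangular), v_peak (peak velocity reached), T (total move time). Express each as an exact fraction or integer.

vₘ²/aₘ = 22²/2 = 242
605/2 ≥ 242 → trapezoidal
t_a = 22/2 = 11; v_peak = 22
d_cruise = 605/2 − 242 = 121/2; t_c = (121/2)/22 = 11/4
T = 2·11 + 11/4 = 99/4

t_a=11 t_c=11/4 v_peak=22 T=99/4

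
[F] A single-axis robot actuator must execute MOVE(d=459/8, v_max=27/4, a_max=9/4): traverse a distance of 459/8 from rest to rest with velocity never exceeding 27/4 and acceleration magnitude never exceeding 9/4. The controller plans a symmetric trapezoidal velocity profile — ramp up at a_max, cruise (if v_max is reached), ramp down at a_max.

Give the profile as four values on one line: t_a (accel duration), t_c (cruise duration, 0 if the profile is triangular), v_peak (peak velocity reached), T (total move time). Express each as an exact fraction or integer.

t_a=3 t_c=11/2 v_peak=27/4 T=23/2

vₘ²/aₘ = (27/4)²/(9/4) = 81/4
459/8 ≥ 81/4 → trapezoidal
t_a = (27/4)/(9/4) = 3; v_peak = 27/4
d_cruise = 459/8 − 81/4 = 297/8; t_c = (297/8)/(27/4) = 11/2
T = 2·3 + 11/2 = 23/2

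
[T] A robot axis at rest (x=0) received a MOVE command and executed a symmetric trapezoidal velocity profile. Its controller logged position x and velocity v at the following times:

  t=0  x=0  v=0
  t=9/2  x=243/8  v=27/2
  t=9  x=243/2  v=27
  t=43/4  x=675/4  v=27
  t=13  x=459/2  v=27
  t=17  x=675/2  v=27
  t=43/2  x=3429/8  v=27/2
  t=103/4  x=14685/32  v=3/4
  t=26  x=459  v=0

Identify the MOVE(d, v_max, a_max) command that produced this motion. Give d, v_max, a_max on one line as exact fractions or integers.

d=459 v_max=27 a_max=3

final state: t=26, x=459, v=0 → d = 459
a_max = (27/2−0)/(9/2−0) = 3
max v = 27 over t∈[9,17] → v_max = 27
check: 27·(9+8) = 459 ✓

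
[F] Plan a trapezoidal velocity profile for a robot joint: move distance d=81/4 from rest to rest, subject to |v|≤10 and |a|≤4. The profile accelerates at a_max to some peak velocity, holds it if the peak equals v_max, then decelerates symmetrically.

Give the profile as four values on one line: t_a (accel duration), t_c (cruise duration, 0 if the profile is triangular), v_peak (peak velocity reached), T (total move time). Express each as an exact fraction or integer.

t_a=9/4 t_c=0 v_peak=9 T=9/2

v_max²/a_max = 10²/4 = 25
81/4 < 25 so t_c = 0
v_peak = √(81/4·4) = √81 = 9
t_a = 9/4; t_c = 0
T = 2·9/4 = 9/2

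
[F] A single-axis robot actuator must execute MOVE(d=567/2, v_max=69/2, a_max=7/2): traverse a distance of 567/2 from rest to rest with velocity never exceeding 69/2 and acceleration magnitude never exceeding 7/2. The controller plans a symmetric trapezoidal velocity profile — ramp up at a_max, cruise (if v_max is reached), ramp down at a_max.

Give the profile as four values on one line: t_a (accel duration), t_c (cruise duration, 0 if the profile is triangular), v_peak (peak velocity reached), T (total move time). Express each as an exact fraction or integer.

vₘ²/aₘ = (69/2)²/(7/2) = 4761/14
567/2 < 4761/14 → triangular
v_peak = √(567/2·7/2) = √(3969/4) = 63/2
t_a = (63/2)/(7/2) = 9; t_c = 0
T = 2·9 = 18

t_a=9 t_c=0 v_peak=63/2 T=18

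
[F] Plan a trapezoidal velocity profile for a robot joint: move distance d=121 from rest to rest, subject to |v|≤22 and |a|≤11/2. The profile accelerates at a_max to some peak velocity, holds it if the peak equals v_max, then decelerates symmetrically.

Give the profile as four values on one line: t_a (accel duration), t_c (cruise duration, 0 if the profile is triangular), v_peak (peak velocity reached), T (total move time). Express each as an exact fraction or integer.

t_a=4 t_c=3/2 v_peak=22 T=19/2

v_max²/a_max = 22²/(11/2) = 88
121 ≥ 88 ⇒ cruise phase
t_a = 22/(11/2) = 4; v_peak = 22
d_cruise = 121 − 88 = 33; t_c = 33/22 = 3/2
T = 2·4 + 3/2 = 19/2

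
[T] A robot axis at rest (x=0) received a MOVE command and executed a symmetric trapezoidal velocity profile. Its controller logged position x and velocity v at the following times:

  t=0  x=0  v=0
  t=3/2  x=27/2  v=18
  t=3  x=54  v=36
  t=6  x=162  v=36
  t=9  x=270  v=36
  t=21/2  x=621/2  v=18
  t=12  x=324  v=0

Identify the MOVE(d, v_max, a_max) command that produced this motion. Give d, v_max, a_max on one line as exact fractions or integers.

final state: t=12, x=324, v=0 → d = 324
a_max = (18−0)/(3/2−0) = 12
max v = 36 over t∈[3,9] → v_max = 36
check: 36·(3+6) = 324 ✓

d=324 v_max=36 a_max=12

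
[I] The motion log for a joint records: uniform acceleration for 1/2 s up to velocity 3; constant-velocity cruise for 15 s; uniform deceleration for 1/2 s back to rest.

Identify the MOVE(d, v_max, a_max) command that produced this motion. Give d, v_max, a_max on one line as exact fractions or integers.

d=93/2 v_max=3 a_max=6

a_max = 3/(1/2) = 6
d_a = ½·3·1/2 = 3/4; d_c = 3·15 = 45
d = 2·3/4 + 45 = 93/2
t_c = 15 > 0 → v_max = v_peak = 3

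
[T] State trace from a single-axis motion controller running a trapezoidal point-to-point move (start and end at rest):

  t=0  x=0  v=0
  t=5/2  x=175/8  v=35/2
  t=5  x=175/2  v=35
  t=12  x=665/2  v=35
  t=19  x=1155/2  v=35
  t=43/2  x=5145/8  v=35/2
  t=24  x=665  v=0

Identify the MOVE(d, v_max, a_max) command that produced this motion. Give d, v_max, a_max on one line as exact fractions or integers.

d=665 v_max=35 a_max=7

final state: t=24, x=665, v=0 → d = 665
a_max = (35/2−0)/(5/2−0) = 7
max v = 35 over t∈[5,19] → v_max = 35
check: 35·(5+14) = 665 ✓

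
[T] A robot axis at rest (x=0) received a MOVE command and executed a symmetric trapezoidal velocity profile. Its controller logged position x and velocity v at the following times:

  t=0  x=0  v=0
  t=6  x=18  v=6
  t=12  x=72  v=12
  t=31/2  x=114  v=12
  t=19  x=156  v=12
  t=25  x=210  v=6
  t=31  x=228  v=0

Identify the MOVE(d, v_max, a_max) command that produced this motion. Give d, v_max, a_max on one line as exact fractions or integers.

final state: t=31, x=228, v=0 → d = 228
a_max = (6−0)/(6−0) = 1
max v = 12 over t∈[12,19] → v_max = 12
check: 12·(12+7) = 228 ✓

d=228 v_max=12 a_max=1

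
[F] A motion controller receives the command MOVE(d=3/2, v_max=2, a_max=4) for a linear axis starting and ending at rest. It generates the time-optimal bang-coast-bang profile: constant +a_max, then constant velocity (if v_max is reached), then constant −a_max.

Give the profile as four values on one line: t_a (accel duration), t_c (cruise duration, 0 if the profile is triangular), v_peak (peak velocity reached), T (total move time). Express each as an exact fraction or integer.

v_max²/a_max = 2²/4 = 1
3/2 ≥ 1 ⇒ cruise phase
t_a = 2/4 = 1/2; v_peak = 2
d_cruise = 3/2 − 1 = 1/2; t_c = (1/2)/2 = 1/4
T = 2·1/2 + 1/4 = 5/4

t_a=1/2 t_c=1/4 v_peak=2 T=5/4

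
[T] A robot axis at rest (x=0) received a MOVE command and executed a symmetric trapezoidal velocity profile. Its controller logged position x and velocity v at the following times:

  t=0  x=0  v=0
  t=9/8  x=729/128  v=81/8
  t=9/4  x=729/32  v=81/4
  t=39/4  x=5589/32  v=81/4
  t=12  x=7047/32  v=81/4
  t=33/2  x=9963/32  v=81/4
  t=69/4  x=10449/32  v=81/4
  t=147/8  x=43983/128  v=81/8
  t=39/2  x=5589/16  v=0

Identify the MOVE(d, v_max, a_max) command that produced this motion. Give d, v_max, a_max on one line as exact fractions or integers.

final state: t=39/2, x=5589/16, v=0 → d = 5589/16
a_max = (81/8−0)/(9/8−0) = 9
max v = 81/4 over t∈[9/4,69/4] → v_max = 81/4
check: 81/4·(9/4+15) = 5589/16 ✓

d=5589/16 v_max=81/4 a_max=9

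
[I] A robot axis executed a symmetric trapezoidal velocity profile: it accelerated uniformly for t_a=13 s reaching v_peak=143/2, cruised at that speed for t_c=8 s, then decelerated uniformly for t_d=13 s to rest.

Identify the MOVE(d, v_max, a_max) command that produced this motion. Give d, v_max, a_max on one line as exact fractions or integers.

a_max = (143/2)/13 = 11/2
d_a = ½·143/2·13 = 1859/4; d_c = 143/2·8 = 572
d = 2·1859/4 + 572 = 3003/2
t_c = 8 > 0 → v_max = v_peak = 143/2

d=3003/2 v_max=143/2 a_max=11/2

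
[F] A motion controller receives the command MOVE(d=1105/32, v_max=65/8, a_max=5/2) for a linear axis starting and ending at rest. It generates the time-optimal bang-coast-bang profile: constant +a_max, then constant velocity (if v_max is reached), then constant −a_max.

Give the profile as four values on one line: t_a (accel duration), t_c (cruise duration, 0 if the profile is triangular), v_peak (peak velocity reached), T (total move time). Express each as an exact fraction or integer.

t_a=13/4 t_c=1 v_peak=65/8 T=15/2

(v_max)²/a_max = (65/8)²/(5/2) = 845/32
1105/32 ≥ 845/32 → trapezoidal
t_a = (65/8)/(5/2) = 13/4; v_peak = 65/8
d_cruise = 1105/32 − 845/32 = 65/8; t_c = (65/8)/(65/8) = 1
T = 2·13/4 + 1 = 15/2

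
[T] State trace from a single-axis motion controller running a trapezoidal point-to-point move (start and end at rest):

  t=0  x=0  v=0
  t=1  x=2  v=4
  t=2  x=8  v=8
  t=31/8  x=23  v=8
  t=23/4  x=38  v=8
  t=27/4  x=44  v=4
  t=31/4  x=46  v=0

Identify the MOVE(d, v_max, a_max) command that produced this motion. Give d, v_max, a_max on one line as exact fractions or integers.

final state: t=31/4, x=46, v=0 → d = 46
a_max = (4−0)/(1−0) = 4
max v = 8 over t∈[2,23/4] → v_max = 8
check: 8·(2+15/4) = 46 ✓

d=46 v_max=8 a_max=4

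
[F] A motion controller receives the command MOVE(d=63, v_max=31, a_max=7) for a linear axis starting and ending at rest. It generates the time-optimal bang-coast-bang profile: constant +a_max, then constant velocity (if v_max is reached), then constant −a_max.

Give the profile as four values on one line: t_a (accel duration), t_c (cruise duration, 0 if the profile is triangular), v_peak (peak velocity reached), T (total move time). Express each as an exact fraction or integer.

vₘ²/aₘ = 31²/7 = 961/7
63 < 961/7 so t_c = 0
v_peak = √(63·7) = √441 = 21
t_a = 21/7 = 3; t_c = 0
T = 2·3 = 6

t_a=3 t_c=0 v_peak=21 T=6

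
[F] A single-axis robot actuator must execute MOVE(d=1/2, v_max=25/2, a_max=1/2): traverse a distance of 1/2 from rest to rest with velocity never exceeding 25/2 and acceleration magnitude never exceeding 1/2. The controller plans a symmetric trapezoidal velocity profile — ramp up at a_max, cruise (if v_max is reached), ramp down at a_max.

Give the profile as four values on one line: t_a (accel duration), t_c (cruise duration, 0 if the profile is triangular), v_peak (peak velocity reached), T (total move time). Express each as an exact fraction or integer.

(v_max)²/a_max = (25/2)²/(1/2) = 625/2
1/2 < 625/2 so t_c = 0
v_peak = √(1/2·1/2) = √(1/4) = 1/2
t_a = (1/2)/(1/2) = 1; t_c = 0
T = 2·1 = 2

t_a=1 t_c=0 v_peak=1/2 T=2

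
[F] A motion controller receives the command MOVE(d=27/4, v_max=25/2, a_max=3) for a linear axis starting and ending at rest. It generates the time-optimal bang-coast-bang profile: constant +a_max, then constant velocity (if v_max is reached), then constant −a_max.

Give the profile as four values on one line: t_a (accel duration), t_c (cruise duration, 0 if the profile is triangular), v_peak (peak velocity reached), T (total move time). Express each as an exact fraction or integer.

t_a=3/2 t_c=0 v_peak=9/2 T=3

vₘ²/aₘ = (25/2)²/3 = 625/12
27/4 < 625/12 ⇒ no cruise
v_peak = √(27/4·3) = √(81/4) = 9/2
t_a = (9/2)/3 = 3/2; t_c = 0
T = 2·3/2 = 3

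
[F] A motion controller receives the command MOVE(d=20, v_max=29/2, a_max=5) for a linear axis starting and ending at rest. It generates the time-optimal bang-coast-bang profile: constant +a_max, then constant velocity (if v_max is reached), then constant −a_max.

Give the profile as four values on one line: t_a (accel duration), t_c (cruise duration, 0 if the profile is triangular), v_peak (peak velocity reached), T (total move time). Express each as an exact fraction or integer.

t_a=2 t_c=0 v_peak=10 T=4

(v_max)²/a_max = (29/2)²/5 = 841/20
20 < 841/20 ⇒ no cruise
v_peak = √(20·5) = √100 = 10
t_a = 10/5 = 2; t_c = 0
T = 2·2 = 4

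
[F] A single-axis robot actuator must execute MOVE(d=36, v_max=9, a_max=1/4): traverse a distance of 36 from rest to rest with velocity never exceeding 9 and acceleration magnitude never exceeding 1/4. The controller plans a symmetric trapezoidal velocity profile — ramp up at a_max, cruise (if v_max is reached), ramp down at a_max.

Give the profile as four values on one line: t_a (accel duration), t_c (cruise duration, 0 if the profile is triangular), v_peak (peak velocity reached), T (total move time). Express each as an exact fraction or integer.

t_a=12 t_c=0 v_peak=3 T=24

vₘ²/aₘ = 9²/(1/4) = 324
36 < 324 so t_c = 0
v_peak = √(36·1/4) = √9 = 3
t_a = 3/(1/4) = 12; t_c = 0
T = 2·12 = 24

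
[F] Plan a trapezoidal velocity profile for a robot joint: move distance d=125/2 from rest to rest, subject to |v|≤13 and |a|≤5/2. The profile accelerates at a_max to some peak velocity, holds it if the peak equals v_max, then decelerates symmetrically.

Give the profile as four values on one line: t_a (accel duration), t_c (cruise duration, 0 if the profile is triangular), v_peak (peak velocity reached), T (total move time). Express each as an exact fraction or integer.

(v_max)²/a_max = 13²/(5/2) = 338/5
125/2 < 338/5 so t_c = 0
v_peak = √(125/2·5/2) = √(625/4) = 25/2
t_a = (25/2)/(5/2) = 5; t_c = 0
T = 2·5 = 10

t_a=5 t_c=0 v_peak=25/2 T=10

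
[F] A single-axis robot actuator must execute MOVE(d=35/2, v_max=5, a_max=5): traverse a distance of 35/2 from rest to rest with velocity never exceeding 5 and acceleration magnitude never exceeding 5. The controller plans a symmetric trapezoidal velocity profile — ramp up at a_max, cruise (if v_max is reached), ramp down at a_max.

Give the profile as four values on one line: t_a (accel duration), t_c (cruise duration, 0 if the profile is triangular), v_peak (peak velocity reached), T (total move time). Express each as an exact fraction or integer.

t_a=1 t_c=5/2 v_peak=5 T=9/2

(v_max)²/a_max = 5²/5 = 5
35/2 ≥ 5 → trapezoidal
t_a = 5/5 = 1; v_peak = 5
d_cruise = 35/2 − 5 = 25/2; t_c = (25/2)/5 = 5/2
T = 2·1 + 5/2 = 9/2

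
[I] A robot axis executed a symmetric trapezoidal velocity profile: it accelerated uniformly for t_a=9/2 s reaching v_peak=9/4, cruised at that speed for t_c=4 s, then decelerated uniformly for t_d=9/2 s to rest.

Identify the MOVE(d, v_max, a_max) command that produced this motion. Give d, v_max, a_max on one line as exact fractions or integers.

a_max = (9/4)/(9/2) = 1/2
d_a = ½·9/4·9/2 = 81/16; d_c = 9/4·4 = 9
d = 2·81/16 + 9 = 153/8
t_c = 4 > 0 → v_max = v_peak = 9/4

d=153/8 v_max=9/4 a_max=1/2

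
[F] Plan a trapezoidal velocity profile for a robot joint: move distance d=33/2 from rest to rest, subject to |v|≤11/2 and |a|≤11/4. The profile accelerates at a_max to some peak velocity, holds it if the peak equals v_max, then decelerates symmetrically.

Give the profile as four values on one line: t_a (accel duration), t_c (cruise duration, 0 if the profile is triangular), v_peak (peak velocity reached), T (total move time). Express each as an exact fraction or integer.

t_a=2 t_c=1 v_peak=11/2 T=5

v_max²/a_max = (11/2)²/(11/4) = 11
33/2 ≥ 11 → trapezoidal
t_a = (11/2)/(11/4) = 2; v_peak = 11/2
d_cruise = 33/2 − 11 = 11/2; t_c = (11/2)/(11/2) = 1
T = 2·2 + 1 = 5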